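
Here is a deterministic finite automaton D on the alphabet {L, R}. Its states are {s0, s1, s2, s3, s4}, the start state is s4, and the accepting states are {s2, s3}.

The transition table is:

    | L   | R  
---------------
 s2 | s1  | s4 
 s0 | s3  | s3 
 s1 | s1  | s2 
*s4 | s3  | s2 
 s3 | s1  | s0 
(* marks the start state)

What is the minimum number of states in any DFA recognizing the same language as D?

3

All states are reachable from the start state.
P0 = {s2,s3} | {s0,s1,s4}.
Refine {s0,s1,s4} on symbol L: members go to different blocks, giving {s0,s4} and {s1}.
No further refinement is possible. Final partition (3 blocks): {s2,s3} | {s0,s4} | {s1}.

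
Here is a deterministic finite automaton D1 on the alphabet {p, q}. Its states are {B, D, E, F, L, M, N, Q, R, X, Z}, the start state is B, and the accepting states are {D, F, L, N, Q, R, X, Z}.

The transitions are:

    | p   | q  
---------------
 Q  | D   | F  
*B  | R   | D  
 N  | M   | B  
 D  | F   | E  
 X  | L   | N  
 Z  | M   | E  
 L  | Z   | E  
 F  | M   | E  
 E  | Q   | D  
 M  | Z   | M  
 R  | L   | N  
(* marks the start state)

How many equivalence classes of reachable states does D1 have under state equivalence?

5

States {X} cannot be reached from the start state, so discard them.
P0 = {D,F,L,N,Q,R,Z} | {B,E,M}.
Refine {D,F,L,N,Q,R,Z} on symbol p: members go to different blocks, giving {D,L,Q,R} and {F,N,Z}.
On input p, block {D,L,Q,R} splits into {D,L} and {Q,R}.
Refine {B,E,M} on symbol p: members go to different blocks, giving {B,E} and {M}.
Stable partition: {D,L} | {B,E} | {F,N,Z} | {Q,R} | {M} — 5 equivalence classes.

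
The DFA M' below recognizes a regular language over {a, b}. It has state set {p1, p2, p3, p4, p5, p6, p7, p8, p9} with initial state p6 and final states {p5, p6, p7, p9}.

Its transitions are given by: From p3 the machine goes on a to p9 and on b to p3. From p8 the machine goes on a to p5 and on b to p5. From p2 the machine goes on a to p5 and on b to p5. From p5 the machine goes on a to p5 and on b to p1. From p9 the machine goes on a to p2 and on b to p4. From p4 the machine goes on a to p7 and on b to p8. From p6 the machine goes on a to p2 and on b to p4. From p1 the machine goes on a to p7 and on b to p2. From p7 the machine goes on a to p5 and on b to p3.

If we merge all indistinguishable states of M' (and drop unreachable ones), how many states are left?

6

Initial partition by acceptance: {p5,p6,p7,p9} | {p1,p2,p3,p4,p8}.
Refine {p5,p6,p7,p9} on symbol a: members go to different blocks, giving {p5,p7} and {p6,p9}.
On input a, block {p1,p2,p3,p4,p8} splits into {p1,p2,p4,p8} and {p3}.
On input b, block {p5,p7} splits into {p5} and {p7}.
On input a, block {p1,p2,p4,p8} splits into {p1,p4} and {p2,p8}.
The partition is now stable with 6 blocks: {p5} | {p1,p4} | {p6,p9} | {p3} | {p7} | {p2,p8}.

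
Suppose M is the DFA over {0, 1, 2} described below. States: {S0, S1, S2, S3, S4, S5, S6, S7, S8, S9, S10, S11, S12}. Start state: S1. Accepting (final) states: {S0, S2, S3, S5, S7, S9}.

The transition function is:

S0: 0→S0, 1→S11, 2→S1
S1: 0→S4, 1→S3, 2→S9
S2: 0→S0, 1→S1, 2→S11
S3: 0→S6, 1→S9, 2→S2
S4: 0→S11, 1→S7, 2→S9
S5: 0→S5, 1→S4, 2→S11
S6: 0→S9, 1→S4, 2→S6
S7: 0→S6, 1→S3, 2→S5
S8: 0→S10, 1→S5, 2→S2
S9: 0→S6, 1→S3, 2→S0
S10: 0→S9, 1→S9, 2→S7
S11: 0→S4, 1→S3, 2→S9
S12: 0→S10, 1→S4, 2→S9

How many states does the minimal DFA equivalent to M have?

4

States {S8,S10,S12} cannot be reached from the start state, so discard them.
Start with accepting vs non-accepting: {S0,S2,S3,S5,S7,S9} | {S1,S4,S6,S11}.
Split {S0,S2,S3,S5,S7,S9} by δ(·,0) → {S0,S2,S5} and {S3,S7,S9}.
Split {S1,S4,S6,S11} by δ(·,0) → {S1,S4,S11} and {S6}.
No further refinement is possible. Final partition (4 blocks): {S0,S2,S5} | {S1,S4,S11} | {S3,S7,S9} | {S6}.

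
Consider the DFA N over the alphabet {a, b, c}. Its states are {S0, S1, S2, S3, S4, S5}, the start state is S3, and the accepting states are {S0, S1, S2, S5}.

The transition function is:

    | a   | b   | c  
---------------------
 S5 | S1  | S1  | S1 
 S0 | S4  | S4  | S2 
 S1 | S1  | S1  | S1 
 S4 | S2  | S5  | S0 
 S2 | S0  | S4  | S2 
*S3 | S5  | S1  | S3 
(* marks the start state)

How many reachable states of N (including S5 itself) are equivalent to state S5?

2

First remove the unreachable states {S0,S2,S4}; 3 states remain.
Initial partition by acceptance: {S1,S5} | {S3}.
No further refinement is possible. Final partition (2 blocks): {S1,S5} | {S3}.
The equivalence class containing S5 is {S1,S5}, of size 2.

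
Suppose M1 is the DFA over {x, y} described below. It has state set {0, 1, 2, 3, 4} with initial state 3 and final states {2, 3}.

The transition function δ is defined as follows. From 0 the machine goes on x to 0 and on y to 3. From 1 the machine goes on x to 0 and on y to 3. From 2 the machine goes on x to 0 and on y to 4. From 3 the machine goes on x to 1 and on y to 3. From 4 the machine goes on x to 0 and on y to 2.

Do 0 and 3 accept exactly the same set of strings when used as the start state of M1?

No

Reachable states from the start: {0,1,3}. Unreachable: {2,4} — drop them.
Start with accepting vs non-accepting: {3} | {0,1}.
Stable partition: {3} | {0,1} — 2 equivalence classes.
0 and 3 end up in different blocks, so they are distinguishable. For instance, the string 'ε' is accepted from only 3.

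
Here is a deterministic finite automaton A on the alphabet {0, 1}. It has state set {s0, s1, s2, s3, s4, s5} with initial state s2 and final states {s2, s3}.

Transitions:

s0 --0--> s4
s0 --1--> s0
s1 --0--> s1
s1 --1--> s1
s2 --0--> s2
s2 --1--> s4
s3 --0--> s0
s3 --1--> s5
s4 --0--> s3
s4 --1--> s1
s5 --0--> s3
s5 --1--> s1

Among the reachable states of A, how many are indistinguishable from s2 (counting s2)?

1

Start with accepting vs non-accepting: {s2,s3} | {s0,s1,s4,s5}.
Split {s2,s3} by δ(·,0) → {s2} and {s3}.
Split {s0,s1,s4,s5} by δ(·,0) → {s0,s1} and {s4,s5}.
Refine {s0,s1} on symbol 0: members go to different blocks, giving {s0} and {s1}.
Stable partition: {s2} | {s0} | {s3} | {s4,s5} | {s1} — 5 equivalence classes.
The equivalence class containing s2 is {s2}, of size 1.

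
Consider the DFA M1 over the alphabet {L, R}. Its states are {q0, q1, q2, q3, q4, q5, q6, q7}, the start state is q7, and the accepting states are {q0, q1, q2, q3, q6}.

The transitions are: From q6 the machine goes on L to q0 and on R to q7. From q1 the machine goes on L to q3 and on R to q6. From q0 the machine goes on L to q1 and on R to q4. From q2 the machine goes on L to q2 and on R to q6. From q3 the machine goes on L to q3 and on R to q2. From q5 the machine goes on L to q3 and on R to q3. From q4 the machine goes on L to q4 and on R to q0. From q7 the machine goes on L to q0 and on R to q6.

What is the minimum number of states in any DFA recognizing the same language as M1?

Reachable states from the start: {q0,q1,q2,q3,q4,q6,q7}. Unreachable: {q5} — drop them.
Initial partition by acceptance: {q0,q1,q2,q3,q6} | {q4,q7}.
Refine {q0,q1,q2,q3,q6} on symbol R: members go to different blocks, giving {q1,q2,q3} and {q0,q6}.
On input R, block {q1,q2,q3} splits into {q1,q2} and {q3}.
Split {q1,q2} by δ(·,L) → {q1} and {q2}.
Refine {q4,q7} on symbol L: members go to different blocks, giving {q4} and {q7}.
Refine {q0,q6} on symbol L: members go to different blocks, giving {q0} and {q6}.
Stable partition: {q1} | {q4} | {q0} | {q3} | {q2} | {q7} | {q6} — 7 equivalence classes.

7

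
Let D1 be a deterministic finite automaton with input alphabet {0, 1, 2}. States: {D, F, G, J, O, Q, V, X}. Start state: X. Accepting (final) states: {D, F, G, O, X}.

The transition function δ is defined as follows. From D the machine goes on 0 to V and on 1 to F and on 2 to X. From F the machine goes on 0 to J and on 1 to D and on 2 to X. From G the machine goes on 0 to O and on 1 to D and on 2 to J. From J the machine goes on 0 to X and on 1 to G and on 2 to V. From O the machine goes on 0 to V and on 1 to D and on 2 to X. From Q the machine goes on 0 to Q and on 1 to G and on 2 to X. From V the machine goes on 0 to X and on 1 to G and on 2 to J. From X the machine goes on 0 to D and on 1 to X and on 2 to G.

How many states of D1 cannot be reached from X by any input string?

No path from X leads to Q; the other 7 states are all reachable.

1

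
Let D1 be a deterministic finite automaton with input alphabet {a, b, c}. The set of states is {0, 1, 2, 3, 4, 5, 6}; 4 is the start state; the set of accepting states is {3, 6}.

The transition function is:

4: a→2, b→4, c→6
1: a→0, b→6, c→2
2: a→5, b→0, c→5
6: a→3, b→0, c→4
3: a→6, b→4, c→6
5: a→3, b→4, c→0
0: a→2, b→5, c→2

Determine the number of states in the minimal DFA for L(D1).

First remove the unreachable states {1}; 6 states remain.
Start with accepting vs non-accepting: {3,6} | {0,2,4,5}.
Split {3,6} by δ(·,c) → {3} and {6}.
Refine {0,2,4,5} on symbol a: members go to different blocks, giving {0,2,4} and {5}.
On input a, block {0,2,4} splits into {0,4} and {2}.
Split {0,4} by δ(·,b) → {0} and {4}.
The partition is now stable with 6 blocks: {3} | {0} | {6} | {5} | {2} | {4}.

6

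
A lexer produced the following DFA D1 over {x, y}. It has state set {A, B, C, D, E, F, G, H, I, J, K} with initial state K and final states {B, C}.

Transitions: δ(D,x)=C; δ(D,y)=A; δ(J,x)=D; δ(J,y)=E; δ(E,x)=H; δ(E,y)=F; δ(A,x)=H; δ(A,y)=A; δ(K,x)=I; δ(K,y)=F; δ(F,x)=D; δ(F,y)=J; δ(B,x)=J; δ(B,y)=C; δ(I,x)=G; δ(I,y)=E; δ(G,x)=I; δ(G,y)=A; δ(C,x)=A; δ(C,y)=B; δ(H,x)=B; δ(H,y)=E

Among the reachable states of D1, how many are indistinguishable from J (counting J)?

4

All states are reachable from the start state.
Initial partition by acceptance: {B,C} | {A,D,E,F,G,H,I,J,K}.
Split {A,D,E,F,G,H,I,J,K} by δ(·,x) → {A,E,F,G,I,J,K} and {D,H}.
On input x, block {A,E,F,G,I,J,K} splits into {A,E,F,J} and {G,I,K}.
The partition is now stable with 4 blocks: {B,C} | {A,E,F,J} | {D,H} | {G,I,K}.
State J belongs to the block {A,E,F,J}, which has 4 states.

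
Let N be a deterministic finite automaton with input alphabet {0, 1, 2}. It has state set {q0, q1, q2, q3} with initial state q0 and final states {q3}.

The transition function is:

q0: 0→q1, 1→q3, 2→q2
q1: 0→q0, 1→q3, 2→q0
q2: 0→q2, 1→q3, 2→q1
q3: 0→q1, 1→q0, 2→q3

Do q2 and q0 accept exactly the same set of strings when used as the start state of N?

Yes

P0 = {q3} | {q0,q1,q2}.
Stable partition: {q3} | {q0,q1,q2} — 2 equivalence classes.
q2 and q0 lie in the same block of the stable partition, so they are equivalent — no string distinguishes them.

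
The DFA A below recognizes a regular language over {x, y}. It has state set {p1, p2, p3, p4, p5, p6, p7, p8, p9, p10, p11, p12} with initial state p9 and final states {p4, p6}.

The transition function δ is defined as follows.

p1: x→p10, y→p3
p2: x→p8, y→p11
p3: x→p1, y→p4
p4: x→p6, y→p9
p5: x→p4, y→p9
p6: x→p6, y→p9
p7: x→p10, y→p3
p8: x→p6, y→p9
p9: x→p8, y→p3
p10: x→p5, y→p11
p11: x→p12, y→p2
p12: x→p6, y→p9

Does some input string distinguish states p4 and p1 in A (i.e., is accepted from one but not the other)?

Reachable states from the start: {p1,p2,p3,p4,p5,p6,p8,p9,p10,p11,p12}. Unreachable: {p7} — drop them.
Initial partition by acceptance: {p4,p6} | {p1,p2,p3,p5,p8,p9,p10,p11,p12}.
On input x, block {p1,p2,p3,p5,p8,p9,p10,p11,p12} splits into {p1,p2,p3,p9,p10,p11} and {p5,p8,p12}.
On input x, block {p1,p2,p3,p9,p10,p11} splits into {p2,p9,p10,p11} and {p1,p3}.
Refine {p2,p9,p10,p11} on symbol y: members go to different blocks, giving {p2,p10,p11} and {p9}.
Split {p1,p3} by δ(·,x) → {p1} and {p3}.
The partition is now stable with 6 blocks: {p4,p6} | {p2,p10,p11} | {p5,p8,p12} | {p1} | {p9} | {p3}.
p4 and p1 end up in different blocks, so they are distinguishable. For instance, the string 'ε' is accepted from only p4.

Yes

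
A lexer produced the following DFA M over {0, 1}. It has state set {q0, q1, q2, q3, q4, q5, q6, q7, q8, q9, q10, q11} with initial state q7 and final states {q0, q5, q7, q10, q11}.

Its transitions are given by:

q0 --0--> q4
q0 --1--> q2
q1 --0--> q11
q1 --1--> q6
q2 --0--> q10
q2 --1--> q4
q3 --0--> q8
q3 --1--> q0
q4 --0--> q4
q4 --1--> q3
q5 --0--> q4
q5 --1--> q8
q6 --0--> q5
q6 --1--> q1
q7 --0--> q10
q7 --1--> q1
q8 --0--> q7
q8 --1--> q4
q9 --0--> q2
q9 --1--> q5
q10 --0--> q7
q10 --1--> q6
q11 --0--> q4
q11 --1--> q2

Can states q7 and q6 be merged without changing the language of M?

First remove the unreachable states {q9}; 11 states remain.
Initial partition by acceptance: {q0,q5,q7,q10,q11} | {q1,q2,q3,q4,q6,q8}.
Split {q0,q5,q7,q10,q11} by δ(·,0) → {q0,q5,q11} and {q7,q10}.
Split {q1,q2,q3,q4,q6,q8} by δ(·,0) → {q1,q6} and {q2,q8} and {q3,q4}.
Split {q3,q4} by δ(·,0) → {q3} and {q4}.
The partition is now stable with 6 blocks: {q0,q5,q11} | {q1,q6} | {q7,q10} | {q2,q8} | {q3} | {q4}.
q7 and q6 end up in different blocks, so they are distinguishable. For instance, the string 'ε' is accepted from only q7.

No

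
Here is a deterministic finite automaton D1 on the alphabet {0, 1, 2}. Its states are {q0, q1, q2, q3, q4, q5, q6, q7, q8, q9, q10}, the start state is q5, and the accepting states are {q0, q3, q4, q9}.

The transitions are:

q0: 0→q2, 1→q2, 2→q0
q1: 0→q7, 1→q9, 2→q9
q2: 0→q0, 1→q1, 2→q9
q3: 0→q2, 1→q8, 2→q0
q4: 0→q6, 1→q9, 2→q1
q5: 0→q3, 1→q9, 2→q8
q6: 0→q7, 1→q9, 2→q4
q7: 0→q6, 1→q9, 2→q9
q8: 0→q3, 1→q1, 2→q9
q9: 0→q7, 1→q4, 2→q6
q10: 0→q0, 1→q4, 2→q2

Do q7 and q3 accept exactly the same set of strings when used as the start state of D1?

First remove the unreachable states {q10}; 10 states remain.
Start with accepting vs non-accepting: {q0,q3,q4,q9} | {q1,q2,q5,q6,q7,q8}.
Split {q0,q3,q4,q9} by δ(·,1) → {q0,q3} and {q4,q9}.
Split {q1,q2,q5,q6,q7,q8} by δ(·,0) → {q1,q6,q7} and {q2,q5,q8}.
Refine {q2,q5,q8} on symbol 1: members go to different blocks, giving {q2,q8} and {q5}.
No further refinement is possible. Final partition (5 blocks): {q0,q3} | {q1,q6,q7} | {q4,q9} | {q2,q8} | {q5}.
q7 and q3 end up in different blocks, so they are distinguishable. For instance, the string 'ε' is accepted from only q3.

No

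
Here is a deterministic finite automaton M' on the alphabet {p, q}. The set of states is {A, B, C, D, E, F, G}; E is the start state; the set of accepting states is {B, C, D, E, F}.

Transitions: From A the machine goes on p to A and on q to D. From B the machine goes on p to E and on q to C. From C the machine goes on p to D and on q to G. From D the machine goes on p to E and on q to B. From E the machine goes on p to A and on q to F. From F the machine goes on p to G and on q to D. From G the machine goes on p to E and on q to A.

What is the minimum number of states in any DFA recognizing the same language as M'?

Every state is reachable, so we keep all 7.
Initial partition by acceptance: {B,C,D,E,F} | {A,G}.
Refine {B,C,D,E,F} on symbol p: members go to different blocks, giving {B,C,D} and {E,F}.
Refine {B,C,D} on symbol p: members go to different blocks, giving {B,D} and {C}.
On input q, block {B,D} splits into {B} and {D}.
Refine {A,G} on symbol p: members go to different blocks, giving {A} and {G}.
Refine {E,F} on symbol p: members go to different blocks, giving {E} and {F}.
No further refinement is possible. Final partition (7 blocks): {B} | {A} | {E} | {C} | {D} | {G} | {F}.

7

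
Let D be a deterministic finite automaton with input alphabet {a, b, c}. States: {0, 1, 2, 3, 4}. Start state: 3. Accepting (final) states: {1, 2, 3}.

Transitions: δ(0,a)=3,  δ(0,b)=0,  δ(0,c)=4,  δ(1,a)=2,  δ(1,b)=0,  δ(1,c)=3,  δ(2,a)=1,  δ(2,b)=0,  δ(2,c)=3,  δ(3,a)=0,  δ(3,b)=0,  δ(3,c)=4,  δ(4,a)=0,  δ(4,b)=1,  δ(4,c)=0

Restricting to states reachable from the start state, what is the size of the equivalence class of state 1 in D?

2

Start with accepting vs non-accepting: {1,2,3} | {0,4}.
Refine {1,2,3} on symbol a: members go to different blocks, giving {1,2} and {3}.
Split {0,4} by δ(·,a) → {0} and {4}.
Stable partition: {1,2} | {0} | {3} | {4} — 4 equivalence classes.
State 1 belongs to the block {1,2}, which has 2 states.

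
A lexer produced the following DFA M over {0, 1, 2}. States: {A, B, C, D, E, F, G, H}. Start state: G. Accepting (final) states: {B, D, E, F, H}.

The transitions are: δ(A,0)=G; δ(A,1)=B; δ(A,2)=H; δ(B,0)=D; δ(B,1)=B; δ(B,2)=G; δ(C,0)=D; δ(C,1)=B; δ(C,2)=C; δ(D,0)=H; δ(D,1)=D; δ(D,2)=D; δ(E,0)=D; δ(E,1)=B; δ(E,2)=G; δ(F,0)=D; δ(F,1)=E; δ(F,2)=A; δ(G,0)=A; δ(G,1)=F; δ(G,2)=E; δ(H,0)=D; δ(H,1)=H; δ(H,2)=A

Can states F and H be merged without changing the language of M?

Yes

Reachable states from the start: {A,B,D,E,F,G,H}. Unreachable: {C} — drop them.
Initial partition by acceptance: {B,D,E,F,H} | {A,G}.
Refine {B,D,E,F,H} on symbol 2: members go to different blocks, giving {B,E,F,H} and {D}.
No further refinement is possible. Final partition (3 blocks): {B,E,F,H} | {A,G} | {D}.
F and H lie in the same block of the stable partition, so they are equivalent — no string distinguishes them.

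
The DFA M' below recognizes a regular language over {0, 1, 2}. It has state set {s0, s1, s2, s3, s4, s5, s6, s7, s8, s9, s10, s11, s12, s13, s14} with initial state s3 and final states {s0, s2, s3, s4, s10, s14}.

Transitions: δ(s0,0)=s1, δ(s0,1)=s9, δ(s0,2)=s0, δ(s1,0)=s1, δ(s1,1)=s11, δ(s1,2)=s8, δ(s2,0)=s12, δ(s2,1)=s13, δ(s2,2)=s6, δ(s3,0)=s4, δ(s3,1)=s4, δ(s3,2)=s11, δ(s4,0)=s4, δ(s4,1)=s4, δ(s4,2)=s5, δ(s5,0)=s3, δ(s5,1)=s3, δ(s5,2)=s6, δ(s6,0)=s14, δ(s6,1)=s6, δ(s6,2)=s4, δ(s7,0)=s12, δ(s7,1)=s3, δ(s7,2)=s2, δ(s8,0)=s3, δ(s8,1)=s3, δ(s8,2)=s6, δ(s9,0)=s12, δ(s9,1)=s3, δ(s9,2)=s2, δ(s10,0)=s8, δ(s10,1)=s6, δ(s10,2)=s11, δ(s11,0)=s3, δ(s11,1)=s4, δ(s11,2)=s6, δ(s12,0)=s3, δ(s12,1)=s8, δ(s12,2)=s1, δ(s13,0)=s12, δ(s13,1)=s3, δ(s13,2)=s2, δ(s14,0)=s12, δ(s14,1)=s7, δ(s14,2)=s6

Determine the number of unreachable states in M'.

BFS from s3 reaches {s1, s2, s3, s4, s5, s6, s7, s8, s11, s12, s13, s14}; the 3 state(s) s0, s9, s10 are never visited.

3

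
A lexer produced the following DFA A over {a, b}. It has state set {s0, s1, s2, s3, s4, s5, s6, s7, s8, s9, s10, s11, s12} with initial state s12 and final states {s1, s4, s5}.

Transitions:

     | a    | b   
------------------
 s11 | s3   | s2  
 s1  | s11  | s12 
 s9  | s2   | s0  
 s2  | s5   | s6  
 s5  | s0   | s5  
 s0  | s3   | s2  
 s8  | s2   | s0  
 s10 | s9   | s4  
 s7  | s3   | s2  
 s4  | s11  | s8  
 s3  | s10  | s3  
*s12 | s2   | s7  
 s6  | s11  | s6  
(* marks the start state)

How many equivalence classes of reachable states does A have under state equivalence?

8

Reachable states from the start: {s0,s2,s3,s4,s5,s6,s7,s8,s9,s10,s11,s12}. Unreachable: {s1} — drop them.
P0 = {s4,s5} | {s0,s2,s3,s6,s7,s8,s9,s10,s11,s12}.
On input b, block {s4,s5} splits into {s4} and {s5}.
Split {s0,s2,s3,s6,s7,s8,s9,s10,s11,s12} by δ(·,a) → {s0,s3,s6,s7,s8,s9,s10,s11,s12} and {s2}.
Split {s0,s3,s6,s7,s8,s9,s10,s11,s12} by δ(·,a) → {s0,s3,s6,s7,s10,s11} and {s8,s9,s12}.
Split {s0,s3,s6,s7,s10,s11} by δ(·,a) → {s0,s3,s6,s7,s11} and {s10}.
Refine {s0,s3,s6,s7,s11} on symbol a: members go to different blocks, giving {s0,s6,s7,s11} and {s3}.
Refine {s0,s6,s7,s11} on symbol a: members go to different blocks, giving {s0,s7,s11} and {s6}.
No further refinement is possible. Final partition (8 blocks): {s4} | {s0,s7,s11} | {s5} | {s2} | {s8,s9,s12} | {s10} | {s3} | {s6}.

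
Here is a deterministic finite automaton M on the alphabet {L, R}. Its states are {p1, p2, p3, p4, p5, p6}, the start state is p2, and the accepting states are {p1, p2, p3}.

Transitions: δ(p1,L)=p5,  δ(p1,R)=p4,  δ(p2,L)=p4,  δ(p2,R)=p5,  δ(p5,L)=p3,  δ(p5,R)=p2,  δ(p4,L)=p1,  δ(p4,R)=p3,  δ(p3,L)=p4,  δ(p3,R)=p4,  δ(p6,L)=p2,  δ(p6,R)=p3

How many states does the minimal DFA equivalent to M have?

First remove the unreachable states {p6}; 5 states remain.
P0 = {p1,p2,p3} | {p4,p5}.
No further refinement is possible. Final partition (2 blocks): {p1,p2,p3} | {p4,p5}.

2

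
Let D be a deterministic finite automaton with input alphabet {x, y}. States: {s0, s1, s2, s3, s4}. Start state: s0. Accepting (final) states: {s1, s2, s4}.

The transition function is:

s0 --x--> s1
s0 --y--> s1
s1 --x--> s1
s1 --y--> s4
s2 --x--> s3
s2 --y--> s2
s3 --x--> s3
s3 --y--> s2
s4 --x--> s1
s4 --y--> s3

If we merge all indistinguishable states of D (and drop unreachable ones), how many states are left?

Every state is reachable, so we keep all 5.
Start with accepting vs non-accepting: {s1,s2,s4} | {s0,s3}.
On input x, block {s1,s2,s4} splits into {s1,s4} and {s2}.
Refine {s1,s4} on symbol y: members go to different blocks, giving {s1} and {s4}.
Split {s0,s3} by δ(·,x) → {s0} and {s3}.
No further refinement is possible. Final partition (5 blocks): {s1} | {s0} | {s2} | {s4} | {s3}.

5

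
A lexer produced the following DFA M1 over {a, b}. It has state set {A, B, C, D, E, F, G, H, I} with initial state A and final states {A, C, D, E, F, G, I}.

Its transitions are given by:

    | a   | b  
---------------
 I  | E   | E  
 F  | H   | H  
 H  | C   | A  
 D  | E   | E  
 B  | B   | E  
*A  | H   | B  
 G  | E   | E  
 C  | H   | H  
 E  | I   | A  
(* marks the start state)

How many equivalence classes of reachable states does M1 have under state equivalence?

6

States {D,F,G} cannot be reached from the start state, so discard them.
P0 = {A,C,E,I} | {B,H}.
On input a, block {A,C,E,I} splits into {A,C} and {E,I}.
On input a, block {B,H} splits into {B} and {H}.
Split {A,C} by δ(·,b) → {A} and {C}.
Split {E,I} by δ(·,b) → {E} and {I}.
The partition is now stable with 6 blocks: {A} | {B} | {E} | {H} | {C} | {I}.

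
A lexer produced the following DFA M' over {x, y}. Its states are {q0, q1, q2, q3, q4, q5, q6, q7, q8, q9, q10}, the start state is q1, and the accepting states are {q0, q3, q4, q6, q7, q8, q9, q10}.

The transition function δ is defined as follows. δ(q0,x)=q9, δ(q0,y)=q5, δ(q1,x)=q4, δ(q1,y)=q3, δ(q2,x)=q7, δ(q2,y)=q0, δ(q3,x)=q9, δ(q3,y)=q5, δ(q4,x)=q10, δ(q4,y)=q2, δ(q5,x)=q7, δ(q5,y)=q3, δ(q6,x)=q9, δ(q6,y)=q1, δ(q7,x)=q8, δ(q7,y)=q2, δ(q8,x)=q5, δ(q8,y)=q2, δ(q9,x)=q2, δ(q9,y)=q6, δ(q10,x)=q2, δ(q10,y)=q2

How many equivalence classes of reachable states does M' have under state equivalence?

5

P0 = {q0,q3,q4,q6,q7,q8,q9,q10} | {q1,q2,q5}.
Split {q0,q3,q4,q6,q7,q8,q9,q10} by δ(·,x) → {q0,q3,q4,q6,q7} and {q8,q9,q10}.
Split {q8,q9,q10} by δ(·,y) → {q8,q10} and {q9}.
On input x, block {q0,q3,q4,q6,q7} splits into {q0,q3,q6} and {q4,q7}.
The partition is now stable with 5 blocks: {q0,q3,q6} | {q1,q2,q5} | {q8,q10} | {q9} | {q4,q7}.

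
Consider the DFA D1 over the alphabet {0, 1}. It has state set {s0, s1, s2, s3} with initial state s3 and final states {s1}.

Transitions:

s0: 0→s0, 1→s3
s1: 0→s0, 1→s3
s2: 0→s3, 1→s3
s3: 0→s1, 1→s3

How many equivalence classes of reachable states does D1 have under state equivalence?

3

States {s2} cannot be reached from the start state, so discard them.
Start with accepting vs non-accepting: {s1} | {s0,s3}.
Refine {s0,s3} on symbol 0: members go to different blocks, giving {s0} and {s3}.
The partition is now stable with 3 blocks: {s1} | {s0} | {s3}.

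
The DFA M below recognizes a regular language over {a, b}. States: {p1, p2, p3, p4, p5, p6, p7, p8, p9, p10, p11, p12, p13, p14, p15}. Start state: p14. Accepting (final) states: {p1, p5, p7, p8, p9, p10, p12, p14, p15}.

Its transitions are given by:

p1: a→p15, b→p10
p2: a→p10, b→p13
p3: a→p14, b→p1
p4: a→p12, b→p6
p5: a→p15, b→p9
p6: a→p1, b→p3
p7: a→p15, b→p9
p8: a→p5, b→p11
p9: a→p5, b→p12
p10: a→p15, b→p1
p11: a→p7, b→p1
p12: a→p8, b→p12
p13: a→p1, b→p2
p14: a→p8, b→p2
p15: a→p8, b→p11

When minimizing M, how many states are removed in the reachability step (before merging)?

3

BFS from p14 reaches {p1, p2, p5, p7, p8, p9, p10, p11, p12, p13, p14, p15}; the 3 state(s) p3, p4, p6 are never visited.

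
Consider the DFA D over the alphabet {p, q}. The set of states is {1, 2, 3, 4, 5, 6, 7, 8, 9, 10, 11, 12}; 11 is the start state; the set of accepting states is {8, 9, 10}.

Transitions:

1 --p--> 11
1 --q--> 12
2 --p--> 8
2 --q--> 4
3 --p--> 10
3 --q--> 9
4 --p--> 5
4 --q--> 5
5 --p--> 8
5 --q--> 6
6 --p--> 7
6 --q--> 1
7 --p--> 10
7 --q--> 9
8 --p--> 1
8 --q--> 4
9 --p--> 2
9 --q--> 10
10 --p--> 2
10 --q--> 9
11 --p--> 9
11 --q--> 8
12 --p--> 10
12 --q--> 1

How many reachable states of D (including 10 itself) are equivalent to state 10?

First remove the unreachable states {3}; 11 states remain.
Initial partition by acceptance: {8,9,10} | {1,2,4,5,6,7,11,12}.
Refine {8,9,10} on symbol q: members go to different blocks, giving {9,10} and {8}.
Refine {1,2,4,5,6,7,11,12} on symbol p: members go to different blocks, giving {1,4,6} and {7,11,12} and {2,5}.
On input p, block {1,4,6} splits into {1,6} and {4}.
Split {1,6} by δ(·,q) → {1} and {6}.
Split {7,11,12} by δ(·,q) → {7} and {11} and {12}.
Split {2,5} by δ(·,q) → {2} and {5}.
The partition is now stable with 10 blocks: {9,10} | {1} | {8} | {7} | {2} | {4} | {6} | {11} | {12} | {5}.
State 10 belongs to the block {9,10}, which has 2 states.

2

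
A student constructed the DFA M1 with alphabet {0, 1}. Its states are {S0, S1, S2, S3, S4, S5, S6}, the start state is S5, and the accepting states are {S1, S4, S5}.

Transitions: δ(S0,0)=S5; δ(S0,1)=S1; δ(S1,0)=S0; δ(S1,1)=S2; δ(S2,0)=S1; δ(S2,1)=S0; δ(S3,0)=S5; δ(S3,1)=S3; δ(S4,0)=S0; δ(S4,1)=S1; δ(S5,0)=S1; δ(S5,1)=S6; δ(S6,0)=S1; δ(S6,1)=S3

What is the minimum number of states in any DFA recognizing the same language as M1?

6

States {S4} cannot be reached from the start state, so discard them.
P0 = {S1,S5} | {S0,S2,S3,S6}.
On input 0, block {S1,S5} splits into {S1} and {S5}.
Refine {S0,S2,S3,S6} on symbol 0: members go to different blocks, giving {S0,S3} and {S2,S6}.
Split {S0,S3} by δ(·,1) → {S0} and {S3}.
Refine {S2,S6} on symbol 1: members go to different blocks, giving {S2} and {S6}.
The partition is now stable with 6 blocks: {S1} | {S0} | {S5} | {S2} | {S3} | {S6}.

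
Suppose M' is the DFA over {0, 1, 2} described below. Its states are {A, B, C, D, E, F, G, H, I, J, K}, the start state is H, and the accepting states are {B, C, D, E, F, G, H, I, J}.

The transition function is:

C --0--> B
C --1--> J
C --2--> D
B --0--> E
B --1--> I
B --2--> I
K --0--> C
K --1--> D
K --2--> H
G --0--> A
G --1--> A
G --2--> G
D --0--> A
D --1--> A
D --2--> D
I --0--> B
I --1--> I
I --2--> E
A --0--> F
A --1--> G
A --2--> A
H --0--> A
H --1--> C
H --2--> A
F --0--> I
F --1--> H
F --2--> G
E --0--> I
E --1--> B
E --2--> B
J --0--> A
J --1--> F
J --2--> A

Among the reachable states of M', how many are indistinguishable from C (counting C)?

2

States {K} cannot be reached from the start state, so discard them.
P0 = {B,C,D,E,F,G,H,I,J} | {A}.
Split {B,C,D,E,F,G,H,I,J} by δ(·,0) → {B,C,E,F,I} and {D,G,H,J}.
On input 1, block {B,C,E,F,I} splits into {B,E,I} and {C,F}.
Refine {D,G,H,J} on symbol 1: members go to different blocks, giving {D,G} and {H,J}.
No further refinement is possible. Final partition (5 blocks): {B,E,I} | {A} | {D,G} | {C,F} | {H,J}.
State C belongs to the block {C,F}, which has 2 states.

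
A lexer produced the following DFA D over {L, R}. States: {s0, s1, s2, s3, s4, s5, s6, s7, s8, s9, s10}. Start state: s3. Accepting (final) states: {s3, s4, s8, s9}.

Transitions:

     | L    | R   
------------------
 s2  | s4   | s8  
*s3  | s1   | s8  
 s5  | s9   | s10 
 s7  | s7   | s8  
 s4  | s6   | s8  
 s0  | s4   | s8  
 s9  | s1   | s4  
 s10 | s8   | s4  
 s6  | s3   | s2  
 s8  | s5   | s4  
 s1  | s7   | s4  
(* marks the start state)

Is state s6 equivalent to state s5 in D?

Yes

First remove the unreachable states {s0}; 10 states remain.
P0 = {s3,s4,s8,s9} | {s1,s2,s5,s6,s7,s10}.
Split {s1,s2,s5,s6,s7,s10} by δ(·,L) → {s2,s5,s6,s10} and {s1,s7}.
Refine {s3,s4,s8,s9} on symbol L: members go to different blocks, giving {s3,s9} and {s4,s8}.
Split {s2,s5,s6,s10} by δ(·,L) → {s2,s10} and {s5,s6}.
No further refinement is possible. Final partition (5 blocks): {s3,s9} | {s2,s10} | {s1,s7} | {s4,s8} | {s5,s6}.
s6 and s5 lie in the same block of the stable partition, so they are equivalent — no string distinguishes them.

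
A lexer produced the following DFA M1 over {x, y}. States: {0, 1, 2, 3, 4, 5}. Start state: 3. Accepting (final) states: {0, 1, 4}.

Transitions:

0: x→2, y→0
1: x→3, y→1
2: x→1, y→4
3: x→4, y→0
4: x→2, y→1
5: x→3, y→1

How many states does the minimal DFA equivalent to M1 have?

First remove the unreachable states {5}; 5 states remain.
P0 = {0,1,4} | {2,3}.
No further refinement is possible. Final partition (2 blocks): {0,1,4} | {2,3}.

2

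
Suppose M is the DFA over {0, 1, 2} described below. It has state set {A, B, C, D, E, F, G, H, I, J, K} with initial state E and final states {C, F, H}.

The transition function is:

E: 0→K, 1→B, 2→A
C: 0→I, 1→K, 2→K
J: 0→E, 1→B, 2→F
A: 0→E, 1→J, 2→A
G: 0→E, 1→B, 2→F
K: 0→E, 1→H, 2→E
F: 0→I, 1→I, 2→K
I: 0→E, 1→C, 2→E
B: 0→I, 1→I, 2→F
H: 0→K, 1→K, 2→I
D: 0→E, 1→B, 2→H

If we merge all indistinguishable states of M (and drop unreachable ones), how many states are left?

States {D,G} cannot be reached from the start state, so discard them.
Start with accepting vs non-accepting: {C,F,H} | {A,B,E,I,J,K}.
Split {A,B,E,I,J,K} by δ(·,1) → {A,B,E,J} and {I,K}.
Refine {A,B,E,J} on symbol 0: members go to different blocks, giving {A,J} and {B,E}.
Refine {A,J} on symbol 1: members go to different blocks, giving {A} and {J}.
Refine {B,E} on symbol 1: members go to different blocks, giving {B} and {E}.
No further refinement is possible. Final partition (6 blocks): {C,F,H} | {A} | {I,K} | {B} | {J} | {E}.

6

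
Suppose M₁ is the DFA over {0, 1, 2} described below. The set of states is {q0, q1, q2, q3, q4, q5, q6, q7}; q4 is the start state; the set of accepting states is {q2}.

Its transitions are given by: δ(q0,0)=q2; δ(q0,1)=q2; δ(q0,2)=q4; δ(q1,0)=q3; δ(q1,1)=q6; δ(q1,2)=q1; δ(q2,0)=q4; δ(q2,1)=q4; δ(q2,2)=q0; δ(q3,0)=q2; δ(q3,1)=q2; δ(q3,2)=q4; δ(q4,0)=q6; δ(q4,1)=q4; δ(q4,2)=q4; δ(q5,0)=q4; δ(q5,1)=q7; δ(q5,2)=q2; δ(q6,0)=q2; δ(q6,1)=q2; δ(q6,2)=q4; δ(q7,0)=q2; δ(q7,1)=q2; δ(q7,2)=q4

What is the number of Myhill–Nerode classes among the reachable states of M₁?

3

First remove the unreachable states {q1,q3,q5,q7}; 4 states remain.
Initial partition by acceptance: {q2} | {q0,q4,q6}.
On input 0, block {q0,q4,q6} splits into {q0,q6} and {q4}.
The partition is now stable with 3 blocks: {q2} | {q0,q6} | {q4}.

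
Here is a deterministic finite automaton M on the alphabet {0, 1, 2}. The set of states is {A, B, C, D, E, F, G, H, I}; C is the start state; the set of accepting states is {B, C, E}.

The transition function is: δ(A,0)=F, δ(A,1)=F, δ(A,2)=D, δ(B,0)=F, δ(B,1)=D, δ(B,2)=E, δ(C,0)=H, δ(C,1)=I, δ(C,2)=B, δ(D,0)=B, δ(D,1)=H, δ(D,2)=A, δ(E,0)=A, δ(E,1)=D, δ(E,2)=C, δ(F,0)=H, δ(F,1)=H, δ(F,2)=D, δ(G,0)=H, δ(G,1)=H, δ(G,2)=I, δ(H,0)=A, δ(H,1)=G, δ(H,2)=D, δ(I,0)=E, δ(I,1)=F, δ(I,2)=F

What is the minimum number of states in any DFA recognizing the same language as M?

All states are reachable from the start state.
P0 = {B,C,E} | {A,D,F,G,H,I}.
Refine {A,D,F,G,H,I} on symbol 0: members go to different blocks, giving {A,F,G,H} and {D,I}.
Stable partition: {B,C,E} | {A,F,G,H} | {D,I} — 3 equivalence classes.

3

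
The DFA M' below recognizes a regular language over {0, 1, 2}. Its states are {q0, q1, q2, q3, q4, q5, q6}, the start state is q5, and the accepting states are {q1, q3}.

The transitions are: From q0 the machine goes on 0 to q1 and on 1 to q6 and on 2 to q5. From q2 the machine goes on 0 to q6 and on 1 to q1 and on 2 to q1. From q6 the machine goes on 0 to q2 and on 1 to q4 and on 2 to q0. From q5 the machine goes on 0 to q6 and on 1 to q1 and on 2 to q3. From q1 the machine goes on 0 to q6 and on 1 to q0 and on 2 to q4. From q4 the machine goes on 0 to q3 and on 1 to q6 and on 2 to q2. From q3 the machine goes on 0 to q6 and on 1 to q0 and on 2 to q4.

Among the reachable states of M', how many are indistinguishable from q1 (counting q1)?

Every state is reachable, so we keep all 7.
P0 = {q1,q3} | {q0,q2,q4,q5,q6}.
On input 0, block {q0,q2,q4,q5,q6} splits into {q2,q5,q6} and {q0,q4}.
Refine {q2,q5,q6} on symbol 1: members go to different blocks, giving {q2,q5} and {q6}.
No further refinement is possible. Final partition (4 blocks): {q1,q3} | {q2,q5} | {q0,q4} | {q6}.
The equivalence class containing q1 is {q1,q3}, of size 2.

2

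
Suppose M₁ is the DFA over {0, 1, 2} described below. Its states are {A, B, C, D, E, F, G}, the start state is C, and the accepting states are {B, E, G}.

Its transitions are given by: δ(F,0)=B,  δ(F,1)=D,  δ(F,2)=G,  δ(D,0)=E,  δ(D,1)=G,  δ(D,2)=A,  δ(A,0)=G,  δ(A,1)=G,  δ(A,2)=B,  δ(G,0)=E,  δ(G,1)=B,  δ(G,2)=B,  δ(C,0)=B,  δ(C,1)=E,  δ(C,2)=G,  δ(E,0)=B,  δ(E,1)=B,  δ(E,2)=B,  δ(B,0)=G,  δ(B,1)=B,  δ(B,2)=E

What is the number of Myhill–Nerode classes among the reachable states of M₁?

States {A,D,F} cannot be reached from the start state, so discard them.
Start with accepting vs non-accepting: {B,E,G} | {C}.
The partition is now stable with 2 blocks: {B,E,G} | {C}.

2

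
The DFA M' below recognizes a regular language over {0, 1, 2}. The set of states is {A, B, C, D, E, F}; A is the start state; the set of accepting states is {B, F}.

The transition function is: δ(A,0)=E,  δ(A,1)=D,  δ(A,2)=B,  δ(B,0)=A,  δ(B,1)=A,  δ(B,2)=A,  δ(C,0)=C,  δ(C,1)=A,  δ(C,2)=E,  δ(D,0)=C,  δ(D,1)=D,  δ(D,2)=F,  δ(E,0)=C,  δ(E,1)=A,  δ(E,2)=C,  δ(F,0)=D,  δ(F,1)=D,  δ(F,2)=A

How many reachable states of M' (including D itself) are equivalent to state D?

2

All states are reachable from the start state.
Initial partition by acceptance: {B,F} | {A,C,D,E}.
On input 2, block {A,C,D,E} splits into {A,D} and {C,E}.
Stable partition: {B,F} | {A,D} | {C,E} — 3 equivalence classes.
The equivalence class containing D is {A,D}, of size 2.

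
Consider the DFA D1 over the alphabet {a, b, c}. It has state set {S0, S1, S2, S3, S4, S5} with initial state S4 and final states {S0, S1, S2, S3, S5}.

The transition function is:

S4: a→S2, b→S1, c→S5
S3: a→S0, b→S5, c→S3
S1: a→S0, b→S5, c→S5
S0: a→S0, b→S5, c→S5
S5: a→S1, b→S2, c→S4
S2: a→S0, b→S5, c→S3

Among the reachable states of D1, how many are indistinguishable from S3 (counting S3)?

2

All states are reachable from the start state.
Start with accepting vs non-accepting: {S0,S1,S2,S3,S5} | {S4}.
Refine {S0,S1,S2,S3,S5} on symbol c: members go to different blocks, giving {S0,S1,S2,S3} and {S5}.
Refine {S0,S1,S2,S3} on symbol c: members go to different blocks, giving {S0,S1} and {S2,S3}.
The partition is now stable with 4 blocks: {S0,S1} | {S4} | {S5} | {S2,S3}.
State S3 belongs to the block {S2,S3}, which has 2 states.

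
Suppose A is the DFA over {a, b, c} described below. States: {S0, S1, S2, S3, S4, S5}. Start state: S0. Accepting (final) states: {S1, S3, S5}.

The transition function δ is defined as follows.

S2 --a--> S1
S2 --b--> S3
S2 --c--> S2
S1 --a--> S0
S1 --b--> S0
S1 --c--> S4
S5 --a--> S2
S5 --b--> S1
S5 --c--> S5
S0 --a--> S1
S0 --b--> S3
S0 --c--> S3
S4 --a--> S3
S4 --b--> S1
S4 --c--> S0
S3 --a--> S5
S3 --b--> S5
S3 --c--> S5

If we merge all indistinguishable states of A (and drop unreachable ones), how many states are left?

6

Initial partition by acceptance: {S1,S3,S5} | {S0,S2,S4}.
Split {S1,S3,S5} by δ(·,a) → {S1,S5} and {S3}.
Split {S1,S5} by δ(·,b) → {S1} and {S5}.
Split {S0,S2,S4} by δ(·,a) → {S0,S2} and {S4}.
Refine {S0,S2} on symbol c: members go to different blocks, giving {S0} and {S2}.
Stable partition: {S1} | {S0} | {S3} | {S5} | {S4} | {S2} — 6 equivalence classes.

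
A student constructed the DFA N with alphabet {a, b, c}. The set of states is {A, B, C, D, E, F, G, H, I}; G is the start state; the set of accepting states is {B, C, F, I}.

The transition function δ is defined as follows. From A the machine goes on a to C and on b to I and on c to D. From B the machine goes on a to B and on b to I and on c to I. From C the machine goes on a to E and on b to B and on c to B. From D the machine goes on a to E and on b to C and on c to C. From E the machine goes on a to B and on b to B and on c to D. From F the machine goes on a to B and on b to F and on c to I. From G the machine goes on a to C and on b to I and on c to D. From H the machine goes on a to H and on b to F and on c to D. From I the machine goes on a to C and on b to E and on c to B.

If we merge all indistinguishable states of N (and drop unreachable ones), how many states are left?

6

Reachable states from the start: {B,C,D,E,G,I}. Unreachable: {A,F,H} — drop them.
Initial partition by acceptance: {B,C,I} | {D,E,G}.
Split {B,C,I} by δ(·,a) → {B,I} and {C}.
Split {B,I} by δ(·,a) → {B} and {I}.
Refine {D,E,G} on symbol a: members go to different blocks, giving {D} and {E} and {G}.
The partition is now stable with 6 blocks: {B} | {D} | {C} | {I} | {E} | {G}.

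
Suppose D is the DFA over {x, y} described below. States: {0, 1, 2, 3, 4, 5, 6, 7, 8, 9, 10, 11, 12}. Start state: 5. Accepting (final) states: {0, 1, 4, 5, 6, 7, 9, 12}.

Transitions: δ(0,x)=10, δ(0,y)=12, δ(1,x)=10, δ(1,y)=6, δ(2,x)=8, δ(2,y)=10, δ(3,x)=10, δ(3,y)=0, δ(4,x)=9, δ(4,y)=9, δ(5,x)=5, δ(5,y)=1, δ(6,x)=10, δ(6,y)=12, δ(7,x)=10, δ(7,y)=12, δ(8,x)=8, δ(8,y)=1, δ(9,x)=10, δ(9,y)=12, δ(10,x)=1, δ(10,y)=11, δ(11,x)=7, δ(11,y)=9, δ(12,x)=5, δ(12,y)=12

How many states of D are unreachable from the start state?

Starting at 5 and following transitions, the reachable set is {1, 5, 6, 7, 9, 10, 11, 12}. That leaves 0, 2, 3, 4, 8 unreachable — 5 in total.

5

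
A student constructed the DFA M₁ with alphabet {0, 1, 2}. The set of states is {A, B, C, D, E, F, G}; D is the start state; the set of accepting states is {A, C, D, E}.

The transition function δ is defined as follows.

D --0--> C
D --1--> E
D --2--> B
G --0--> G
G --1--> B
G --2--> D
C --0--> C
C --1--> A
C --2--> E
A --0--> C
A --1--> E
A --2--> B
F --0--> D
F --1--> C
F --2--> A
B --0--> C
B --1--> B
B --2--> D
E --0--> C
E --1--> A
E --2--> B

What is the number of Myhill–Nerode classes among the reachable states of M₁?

3

States {F,G} cannot be reached from the start state, so discard them.
P0 = {A,C,D,E} | {B}.
On input 2, block {A,C,D,E} splits into {A,D,E} and {C}.
No further refinement is possible. Final partition (3 blocks): {A,D,E} | {B} | {C}.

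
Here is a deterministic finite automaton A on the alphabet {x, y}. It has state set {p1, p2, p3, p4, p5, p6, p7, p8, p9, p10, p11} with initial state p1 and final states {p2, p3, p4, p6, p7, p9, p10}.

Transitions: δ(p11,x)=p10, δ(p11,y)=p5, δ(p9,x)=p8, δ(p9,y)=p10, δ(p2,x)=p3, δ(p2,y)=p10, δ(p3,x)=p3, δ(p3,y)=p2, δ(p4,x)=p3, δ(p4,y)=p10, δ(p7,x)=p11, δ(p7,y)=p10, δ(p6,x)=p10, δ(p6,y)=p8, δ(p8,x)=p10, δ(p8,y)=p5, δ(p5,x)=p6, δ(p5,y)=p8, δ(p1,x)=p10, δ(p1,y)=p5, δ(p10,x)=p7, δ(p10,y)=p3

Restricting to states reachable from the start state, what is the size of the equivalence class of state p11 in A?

3

States {p4,p9} cannot be reached from the start state, so discard them.
Start with accepting vs non-accepting: {p2,p3,p6,p7,p10} | {p1,p5,p8,p11}.
Refine {p2,p3,p6,p7,p10} on symbol x: members go to different blocks, giving {p2,p3,p6,p10} and {p7}.
On input x, block {p2,p3,p6,p10} splits into {p2,p3,p6} and {p10}.
Refine {p2,p3,p6} on symbol x: members go to different blocks, giving {p2,p3} and {p6}.
Refine {p2,p3} on symbol y: members go to different blocks, giving {p2} and {p3}.
Refine {p1,p5,p8,p11} on symbol x: members go to different blocks, giving {p1,p8,p11} and {p5}.
Stable partition: {p2} | {p1,p8,p11} | {p7} | {p10} | {p6} | {p3} | {p5} — 7 equivalence classes.
The equivalence class containing p11 is {p1,p8,p11}, of size 3.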